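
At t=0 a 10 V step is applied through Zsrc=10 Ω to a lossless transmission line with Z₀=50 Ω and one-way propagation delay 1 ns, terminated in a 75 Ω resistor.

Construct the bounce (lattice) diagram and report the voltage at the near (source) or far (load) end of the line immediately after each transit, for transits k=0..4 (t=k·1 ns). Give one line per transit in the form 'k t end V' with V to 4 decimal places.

0 0 source 8.3333
1 1 load 10.0000
2 2 source 8.8889
3 3 load 8.6667
4 4 source 8.8148

Γ_L=0.200000, Γ_S=-0.666667; launch V₁=10·50/60=8.333333
k=0 src: V=8.3333
k=1 load: inc=8.333333, refl=8.333333·0.200000=1.6667; V=0.000000+8.333333+1.666667=10.0000
k=2 src: inc=1.666667, refl=1.666667·-0.666667=-1.1111; V=8.333333+1.666667+-1.111111=8.8889
k=3 load: inc=-1.111111, refl=-1.111111·0.200000=-0.2222; V=10.000000+-1.111111+-0.222222=8.6667
k=4 src: inc=-0.222222, refl=-0.222222·-0.666667=0.1481; V=8.888889+-0.222222+0.148148=8.8148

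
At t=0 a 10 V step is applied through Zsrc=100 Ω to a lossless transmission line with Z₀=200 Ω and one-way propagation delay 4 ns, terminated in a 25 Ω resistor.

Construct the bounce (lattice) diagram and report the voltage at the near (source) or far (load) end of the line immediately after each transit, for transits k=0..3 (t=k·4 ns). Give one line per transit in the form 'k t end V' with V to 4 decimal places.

Γ_L=-0.777778, Γ_S=-0.333333; launch V₁=10·200/300=6.666667
k=0 src: V=6.6667
k=1 load: inc=6.666667, refl=6.666667·-0.777778=-5.1852; V=0.000000+6.666667+-5.185185=1.4815
k=2 src: inc=-5.185185, refl=-5.185185·-0.333333=1.7284; V=6.666667+-5.185185+1.728395=3.2099
k=3 load: inc=1.728395, refl=1.728395·-0.777778=-1.3443; V=1.481481+1.728395+-1.344307=1.8656

0 0 source 6.6667
1 4 load 1.4815
2 8 source 3.2099
3 12 load 1.8656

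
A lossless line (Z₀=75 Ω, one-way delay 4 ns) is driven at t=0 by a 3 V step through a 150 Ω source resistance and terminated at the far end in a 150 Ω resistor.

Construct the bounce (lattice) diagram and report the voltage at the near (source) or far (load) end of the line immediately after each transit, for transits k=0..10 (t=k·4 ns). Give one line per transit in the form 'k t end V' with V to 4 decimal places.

0 0 source 1.0000
1 4 load 1.3333
2 8 source 1.4444
3 12 load 1.4815
4 16 source 1.4938
5 20 load 1.4979
6 24 source 1.4993
7 28 load 1.4998
8 32 source 1.4999
9 36 load 1.5000
10 40 source 1.5000

Γ_L=0.333333, Γ_S=0.333333; launch V₁=3·75/225=1.000000
k=0 src: V=1.0000
k=1 load: inc=1.000000, refl=1.000000·0.333333=0.3333; V=0.000000+1.000000+0.333333=1.3333
k=2 src: inc=0.333333, refl=0.333333·0.333333=0.1111; V=1.000000+0.333333+0.111111=1.4444
k=3 load: inc=0.111111, refl=0.111111·0.333333=0.0370; V=1.333333+0.111111+0.037037=1.4815
k=4 src: inc=0.037037, refl=0.037037·0.333333=0.0123; V=1.444444+0.037037+0.012346=1.4938
k=5 load: inc=0.012346, refl=0.012346·0.333333=0.0041; V=1.481481+0.012346+0.004115=1.4979
k=6 src: inc=0.004115, refl=0.004115·0.333333=0.0014; V=1.493827+0.004115+0.001372=1.4993
k=7 load: inc=0.001372, refl=0.001372·0.333333=0.0005; V=1.497942+0.001372+0.000457=1.4998
k=8 src: inc=0.000457, refl=0.000457·0.333333=0.0002; V=1.499314+0.000457+0.000152=1.4999
k=9 load: inc=0.000152, refl=0.000152·0.333333=0.0001; V=1.499771+0.000152+0.000051=1.5000
k=10 src: inc=0.000051, refl=0.000051·0.333333=0.0000; V=1.499924+0.000051+0.000017=1.5000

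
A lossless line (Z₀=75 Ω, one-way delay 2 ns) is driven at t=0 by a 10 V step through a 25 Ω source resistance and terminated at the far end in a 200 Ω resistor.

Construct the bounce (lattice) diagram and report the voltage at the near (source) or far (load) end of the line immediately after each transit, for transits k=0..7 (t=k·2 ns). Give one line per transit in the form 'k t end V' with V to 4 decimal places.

Γ_L=0.454545, Γ_S=-0.500000; launch V₁=10·75/100=7.500000
k=0 src: V=7.5000
k=1 load: inc=7.500000, refl=7.500000·0.454545=3.4091; V=0.000000+7.500000+3.409091=10.9091
k=2 src: inc=3.409091, refl=3.409091·-0.500000=-1.7045; V=7.500000+3.409091+-1.704545=9.2045
k=3 load: inc=-1.704545, refl=-1.704545·0.454545=-0.7748; V=10.909091+-1.704545+-0.774793=8.4298
k=4 src: inc=-0.774793, refl=-0.774793·-0.500000=0.3874; V=9.204545+-0.774793+0.387397=8.8171
k=5 load: inc=0.387397, refl=0.387397·0.454545=0.1761; V=8.429752+0.387397+0.176089=8.9932
k=6 src: inc=0.176089, refl=0.176089·-0.500000=-0.0880; V=8.817149+0.176089+-0.088045=8.9052
k=7 load: inc=-0.088045, refl=-0.088045·0.454545=-0.0400; V=8.993238+-0.088045+-0.040020=8.8652

0 0 source 7.5000
1 2 load 10.9091
2 4 source 9.2045
3 6 load 8.4298
4 8 source 8.8171
5 10 load 8.9932
6 12 source 8.9052
7 14 load 8.8652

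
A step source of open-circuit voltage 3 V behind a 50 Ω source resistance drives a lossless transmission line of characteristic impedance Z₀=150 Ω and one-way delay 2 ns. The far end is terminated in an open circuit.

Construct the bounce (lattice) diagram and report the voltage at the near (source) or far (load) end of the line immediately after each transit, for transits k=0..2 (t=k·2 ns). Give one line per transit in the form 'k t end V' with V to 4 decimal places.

0 0 source 2.2500
1 2 load 4.5000
2 4 source 3.3750

Γ_L=1.000000, Γ_S=-0.500000; launch V₁=3·150/200=2.250000
k=0 src: V=2.2500
k=1 load: inc=2.250000, refl=2.250000·1.000000=2.2500; V=0.000000+2.250000+2.250000=4.5000
k=2 src: inc=2.250000, refl=2.250000·-0.500000=-1.1250; V=2.250000+2.250000+-1.125000=3.3750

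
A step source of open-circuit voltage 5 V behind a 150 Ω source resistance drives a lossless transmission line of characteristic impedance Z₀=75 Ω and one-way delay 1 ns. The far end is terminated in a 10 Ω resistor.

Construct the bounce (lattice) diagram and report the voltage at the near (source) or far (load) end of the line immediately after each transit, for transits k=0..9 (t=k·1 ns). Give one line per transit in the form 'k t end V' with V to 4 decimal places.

Γ_L=-0.764706, Γ_S=0.333333; launch V₁=5·75/225=1.666667
k=0 src: V=1.6667
k=1 load: inc=1.666667, refl=1.666667·-0.764706=-1.2745; V=0.000000+1.666667+-1.274510=0.3922
k=2 src: inc=-1.274510, refl=-1.274510·0.333333=-0.4248; V=1.666667+-1.274510+-0.424837=-0.0327
k=3 load: inc=-0.424837, refl=-0.424837·-0.764706=0.3249; V=0.392157+-0.424837+0.324875=0.2922
k=4 src: inc=0.324875, refl=0.324875·0.333333=0.1083; V=-0.032680+0.324875+0.108292=0.4005
k=5 load: inc=0.108292, refl=0.108292·-0.764706=-0.0828; V=0.292195+0.108292+-0.082811=0.3177
k=6 src: inc=-0.082811, refl=-0.082811·0.333333=-0.0276; V=0.400487+-0.082811+-0.027604=0.2901
k=7 load: inc=-0.027604, refl=-0.027604·-0.764706=0.0211; V=0.317676+-0.027604+0.021109=0.3112
k=8 src: inc=0.021109, refl=0.021109·0.333333=0.0070; V=0.290072+0.021109+0.007036=0.3182
k=9 load: inc=0.007036, refl=0.007036·-0.764706=-0.0054; V=0.311181+0.007036+-0.005381=0.3128

0 0 source 1.6667
1 1 load 0.3922
2 2 source -0.0327
3 3 load 0.2922
4 4 source 0.4005
5 5 load 0.3177
6 6 source 0.2901
7 7 load 0.3112
8 8 source 0.3182
9 9 load 0.3128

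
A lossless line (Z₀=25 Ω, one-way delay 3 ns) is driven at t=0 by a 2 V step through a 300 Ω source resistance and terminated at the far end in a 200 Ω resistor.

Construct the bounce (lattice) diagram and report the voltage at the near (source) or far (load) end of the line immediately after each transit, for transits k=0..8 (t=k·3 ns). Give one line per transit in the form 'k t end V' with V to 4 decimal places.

Γ_L=0.777778, Γ_S=0.846154; launch V₁=2·25/325=0.153846
k=0 src: V=0.1538
k=1 load: inc=0.153846, refl=0.153846·0.777778=0.1197; V=0.000000+0.153846+0.119658=0.2735
k=2 src: inc=0.119658, refl=0.119658·0.846154=0.1012; V=0.153846+0.119658+0.101249=0.3748
k=3 load: inc=0.101249, refl=0.101249·0.777778=0.0787; V=0.273504+0.101249+0.078749=0.4535
k=4 src: inc=0.078749, refl=0.078749·0.846154=0.0666; V=0.374753+0.078749+0.066634=0.5201
k=5 load: inc=0.066634, refl=0.066634·0.777778=0.0518; V=0.453503+0.066634+0.051827=0.5720
k=6 src: inc=0.051827, refl=0.051827·0.846154=0.0439; V=0.520137+0.051827+0.043853=0.6158
k=7 load: inc=0.043853, refl=0.043853·0.777778=0.0341; V=0.571963+0.043853+0.034108=0.6499
k=8 src: inc=0.034108, refl=0.034108·0.846154=0.0289; V=0.615817+0.034108+0.028861=0.6788

0 0 source 0.1538
1 3 load 0.2735
2 6 source 0.3748
3 9 load 0.4535
4 12 source 0.5201
5 15 load 0.5720
6 18 source 0.6158
7 21 load 0.6499
8 24 source 0.6788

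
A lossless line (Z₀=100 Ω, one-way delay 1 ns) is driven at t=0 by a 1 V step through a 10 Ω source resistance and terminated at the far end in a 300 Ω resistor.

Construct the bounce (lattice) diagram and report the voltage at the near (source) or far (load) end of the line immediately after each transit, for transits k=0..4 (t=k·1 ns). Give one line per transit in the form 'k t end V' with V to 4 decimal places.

0 0 source 0.9091
1 1 load 1.3636
2 2 source 0.9917
3 3 load 0.8058
4 4 source 0.9579

Γ_L=0.500000, Γ_S=-0.818182; launch V₁=1·100/110=0.909091
k=0 src: V=0.9091
k=1 load: inc=0.909091, refl=0.909091·0.500000=0.4545; V=0.000000+0.909091+0.454545=1.3636
k=2 src: inc=0.454545, refl=0.454545·-0.818182=-0.3719; V=0.909091+0.454545+-0.371901=0.9917
k=3 load: inc=-0.371901, refl=-0.371901·0.500000=-0.1860; V=1.363636+-0.371901+-0.185950=0.8058
k=4 src: inc=-0.185950, refl=-0.185950·-0.818182=0.1521; V=0.991736+-0.185950+0.152141=0.9579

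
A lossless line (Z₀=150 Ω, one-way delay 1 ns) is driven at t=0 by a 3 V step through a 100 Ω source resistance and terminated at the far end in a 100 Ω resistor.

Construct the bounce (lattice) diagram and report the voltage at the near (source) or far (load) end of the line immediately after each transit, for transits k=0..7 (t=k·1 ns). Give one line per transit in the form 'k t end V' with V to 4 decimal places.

Γ_L=-0.200000, Γ_S=-0.200000; launch V₁=3·150/250=1.800000
k=0 src: V=1.8000
k=1 load: inc=1.800000, refl=1.800000·-0.200000=-0.3600; V=0.000000+1.800000+-0.360000=1.4400
k=2 src: inc=-0.360000, refl=-0.360000·-0.200000=0.0720; V=1.800000+-0.360000+0.072000=1.5120
k=3 load: inc=0.072000, refl=0.072000·-0.200000=-0.0144; V=1.440000+0.072000+-0.014400=1.4976
k=4 src: inc=-0.014400, refl=-0.014400·-0.200000=0.0029; V=1.512000+-0.014400+0.002880=1.5005
k=5 load: inc=0.002880, refl=0.002880·-0.200000=-0.0006; V=1.497600+0.002880+-0.000576=1.4999
k=6 src: inc=-0.000576, refl=-0.000576·-0.200000=0.0001; V=1.500480+-0.000576+0.000115=1.5000
k=7 load: inc=0.000115, refl=0.000115·-0.200000=-0.0000; V=1.499904+0.000115+-0.000023=1.5000

0 0 source 1.8000
1 1 load 1.4400
2 2 source 1.5120
3 3 load 1.4976
4 4 source 1.5005
5 5 load 1.4999
6 6 source 1.5000
7 7 load 1.5000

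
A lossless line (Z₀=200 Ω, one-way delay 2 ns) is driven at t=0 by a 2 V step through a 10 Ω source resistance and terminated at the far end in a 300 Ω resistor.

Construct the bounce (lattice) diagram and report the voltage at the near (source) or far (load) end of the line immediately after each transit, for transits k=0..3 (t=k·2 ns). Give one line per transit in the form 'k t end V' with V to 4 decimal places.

0 0 source 1.9048
1 2 load 2.2857
2 4 source 1.9410
3 6 load 1.8721

Γ_L=0.200000, Γ_S=-0.904762; launch V₁=2·200/210=1.904762
k=0 src: V=1.9048
k=1 load: inc=1.904762, refl=1.904762·0.200000=0.3810; V=0.000000+1.904762+0.380952=2.2857
k=2 src: inc=0.380952, refl=0.380952·-0.904762=-0.3447; V=1.904762+0.380952+-0.344671=1.9410
k=3 load: inc=-0.344671, refl=-0.344671·0.200000=-0.0689; V=2.285714+-0.344671+-0.068934=1.8721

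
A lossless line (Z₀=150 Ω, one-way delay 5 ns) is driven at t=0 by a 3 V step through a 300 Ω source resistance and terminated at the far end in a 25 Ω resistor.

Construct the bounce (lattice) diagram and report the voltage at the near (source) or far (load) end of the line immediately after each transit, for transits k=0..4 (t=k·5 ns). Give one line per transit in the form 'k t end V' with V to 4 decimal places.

0 0 source 1.0000
1 5 load 0.2857
2 10 source 0.0476
3 15 load 0.2177
4 20 source 0.2744

Γ_L=-0.714286, Γ_S=0.333333; launch V₁=3·150/450=1.000000
k=0 src: V=1.0000
k=1 load: inc=1.000000, refl=1.000000·-0.714286=-0.7143; V=0.000000+1.000000+-0.714286=0.2857
k=2 src: inc=-0.714286, refl=-0.714286·0.333333=-0.2381; V=1.000000+-0.714286+-0.238095=0.0476
k=3 load: inc=-0.238095, refl=-0.238095·-0.714286=0.1701; V=0.285714+-0.238095+0.170068=0.2177
k=4 src: inc=0.170068, refl=0.170068·0.333333=0.0567; V=0.047619+0.170068+0.056689=0.2744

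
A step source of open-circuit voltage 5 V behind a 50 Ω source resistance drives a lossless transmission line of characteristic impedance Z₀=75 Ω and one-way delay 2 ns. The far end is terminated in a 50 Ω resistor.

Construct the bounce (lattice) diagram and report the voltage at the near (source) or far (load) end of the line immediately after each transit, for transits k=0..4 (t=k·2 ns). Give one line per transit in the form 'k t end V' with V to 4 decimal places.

0 0 source 3.0000
1 2 load 2.4000
2 4 source 2.5200
3 6 load 2.4960
4 8 source 2.5008

Γ_L=-0.200000, Γ_S=-0.200000; launch V₁=5·75/125=3.000000
k=0 src: V=3.0000
k=1 load: inc=3.000000, refl=3.000000·-0.200000=-0.6000; V=0.000000+3.000000+-0.600000=2.4000
k=2 src: inc=-0.600000, refl=-0.600000·-0.200000=0.1200; V=3.000000+-0.600000+0.120000=2.5200
k=3 load: inc=0.120000, refl=0.120000·-0.200000=-0.0240; V=2.400000+0.120000+-0.024000=2.4960
k=4 src: inc=-0.024000, refl=-0.024000·-0.200000=0.0048; V=2.520000+-0.024000+0.004800=2.5008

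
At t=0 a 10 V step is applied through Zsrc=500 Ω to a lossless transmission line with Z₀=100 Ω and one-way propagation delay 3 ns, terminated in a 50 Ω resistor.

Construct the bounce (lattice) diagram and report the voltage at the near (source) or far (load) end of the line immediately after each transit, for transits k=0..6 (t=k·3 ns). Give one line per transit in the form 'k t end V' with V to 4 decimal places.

0 0 source 1.6667
1 3 load 1.1111
2 6 source 0.7407
3 9 load 0.8642
4 12 source 0.9465
5 15 load 0.9191
6 18 source 0.9008

Γ_L=-0.333333, Γ_S=0.666667; launch V₁=10·100/600=1.666667
k=0 src: V=1.6667
k=1 load: inc=1.666667, refl=1.666667·-0.333333=-0.5556; V=0.000000+1.666667+-0.555556=1.1111
k=2 src: inc=-0.555556, refl=-0.555556·0.666667=-0.3704; V=1.666667+-0.555556+-0.370370=0.7407
k=3 load: inc=-0.370370, refl=-0.370370·-0.333333=0.1235; V=1.111111+-0.370370+0.123457=0.8642
k=4 src: inc=0.123457, refl=0.123457·0.666667=0.0823; V=0.740741+0.123457+0.082305=0.9465
k=5 load: inc=0.082305, refl=0.082305·-0.333333=-0.0274; V=0.864198+0.082305+-0.027435=0.9191
k=6 src: inc=-0.027435, refl=-0.027435·0.666667=-0.0183; V=0.946502+-0.027435+-0.018290=0.9008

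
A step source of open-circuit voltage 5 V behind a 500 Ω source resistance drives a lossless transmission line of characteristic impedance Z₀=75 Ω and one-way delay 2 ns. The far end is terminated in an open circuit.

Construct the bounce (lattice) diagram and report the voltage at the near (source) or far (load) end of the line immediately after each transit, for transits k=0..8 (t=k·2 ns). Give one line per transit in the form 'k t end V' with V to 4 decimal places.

0 0 source 0.6522
1 2 load 1.3043
2 4 source 1.7864
3 6 load 2.2684
4 8 source 2.6247
5 10 load 2.9810
6 12 source 3.2444
7 14 load 3.5077
8 16 source 3.7024

Γ_L=1.000000, Γ_S=0.739130; launch V₁=5·75/575=0.652174
k=0 src: V=0.6522
k=1 load: inc=0.652174, refl=0.652174·1.000000=0.6522; V=0.000000+0.652174+0.652174=1.3043
k=2 src: inc=0.652174, refl=0.652174·0.739130=0.4820; V=0.652174+0.652174+0.482042=1.7864
k=3 load: inc=0.482042, refl=0.482042·1.000000=0.4820; V=1.304348+0.482042+0.482042=2.2684
k=4 src: inc=0.482042, refl=0.482042·0.739130=0.3563; V=1.786389+0.482042+0.356292=2.6247
k=5 load: inc=0.356292, refl=0.356292·1.000000=0.3563; V=2.268431+0.356292+0.356292=2.9810
k=6 src: inc=0.356292, refl=0.356292·0.739130=0.2633; V=2.624723+0.356292+0.263346=3.2444
k=7 load: inc=0.263346, refl=0.263346·1.000000=0.2633; V=2.981014+0.263346+0.263346=3.5077
k=8 src: inc=0.263346, refl=0.263346·0.739130=0.1946; V=3.244360+0.263346+0.194647=3.7024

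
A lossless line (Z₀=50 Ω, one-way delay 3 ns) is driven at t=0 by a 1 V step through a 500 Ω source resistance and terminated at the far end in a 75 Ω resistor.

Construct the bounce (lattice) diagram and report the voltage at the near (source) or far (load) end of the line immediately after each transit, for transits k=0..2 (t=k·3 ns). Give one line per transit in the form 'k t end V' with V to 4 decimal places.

0 0 source 0.0909
1 3 load 0.1091
2 6 source 0.1240

Γ_L=0.200000, Γ_S=0.818182; launch V₁=1·50/550=0.090909
k=0 src: V=0.0909
k=1 load: inc=0.090909, refl=0.090909·0.200000=0.0182; V=0.000000+0.090909+0.018182=0.1091
k=2 src: inc=0.018182, refl=0.018182·0.818182=0.0149; V=0.090909+0.018182+0.014876=0.1240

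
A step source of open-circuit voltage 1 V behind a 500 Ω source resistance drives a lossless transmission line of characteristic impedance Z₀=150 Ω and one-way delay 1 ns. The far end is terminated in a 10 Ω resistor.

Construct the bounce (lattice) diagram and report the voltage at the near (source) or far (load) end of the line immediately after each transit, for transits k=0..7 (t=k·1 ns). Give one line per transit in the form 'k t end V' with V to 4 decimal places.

0 0 source 0.2308
1 1 load 0.0288
2 2 source -0.0799
3 3 load 0.0153
4 4 source 0.0665
5 5 load 0.0217
6 6 source -0.0025
7 7 load 0.0186

Γ_L=-0.875000, Γ_S=0.538462; launch V₁=1·150/650=0.230769
k=0 src: V=0.2308
k=1 load: inc=0.230769, refl=0.230769·-0.875000=-0.2019; V=0.000000+0.230769+-0.201923=0.0288
k=2 src: inc=-0.201923, refl=-0.201923·0.538462=-0.1087; V=0.230769+-0.201923+-0.108728=-0.0799
k=3 load: inc=-0.108728, refl=-0.108728·-0.875000=0.0951; V=0.028846+-0.108728+0.095137=0.0153
k=4 src: inc=0.095137, refl=0.095137·0.538462=0.0512; V=-0.079882+0.095137+0.051228=0.0665
k=5 load: inc=0.051228, refl=0.051228·-0.875000=-0.0448; V=0.015255+0.051228+-0.044824=0.0217
k=6 src: inc=-0.044824, refl=-0.044824·0.538462=-0.0241; V=0.066483+-0.044824+-0.024136=-0.0025
k=7 load: inc=-0.024136, refl=-0.024136·-0.875000=0.0211; V=0.021659+-0.024136+0.021119=0.0186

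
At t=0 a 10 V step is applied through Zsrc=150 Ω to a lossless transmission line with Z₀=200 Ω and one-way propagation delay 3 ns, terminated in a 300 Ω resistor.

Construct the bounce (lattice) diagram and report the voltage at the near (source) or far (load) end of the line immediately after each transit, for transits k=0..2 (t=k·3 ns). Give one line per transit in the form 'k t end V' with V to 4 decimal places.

0 0 source 5.7143
1 3 load 6.8571
2 6 source 6.6939

Γ_L=0.200000, Γ_S=-0.142857; launch V₁=10·200/350=5.714286
k=0 src: V=5.7143
k=1 load: inc=5.714286, refl=5.714286·0.200000=1.1429; V=0.000000+5.714286+1.142857=6.8571
k=2 src: inc=1.142857, refl=1.142857·-0.142857=-0.1633; V=5.714286+1.142857+-0.163265=6.6939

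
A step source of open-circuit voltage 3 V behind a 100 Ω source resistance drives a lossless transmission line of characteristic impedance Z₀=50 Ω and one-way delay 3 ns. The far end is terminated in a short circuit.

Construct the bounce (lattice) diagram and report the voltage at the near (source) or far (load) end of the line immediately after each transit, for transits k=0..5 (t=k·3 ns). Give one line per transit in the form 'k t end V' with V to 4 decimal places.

0 0 source 1.0000
1 3 load 0.0000
2 6 source -0.3333
3 9 load 0.0000
4 12 source 0.1111
5 15 load 0.0000

Γ_L=-1.000000, Γ_S=0.333333; launch V₁=3·50/150=1.000000
k=0 src: V=1.0000
k=1 load: inc=1.000000, refl=1.000000·-1.000000=-1.0000; V=0.000000+1.000000+-1.000000=0.0000
k=2 src: inc=-1.000000, refl=-1.000000·0.333333=-0.3333; V=1.000000+-1.000000+-0.333333=-0.3333
k=3 load: inc=-0.333333, refl=-0.333333·-1.000000=0.3333; V=0.000000+-0.333333+0.333333=0.0000
k=4 src: inc=0.333333, refl=0.333333·0.333333=0.1111; V=-0.333333+0.333333+0.111111=0.1111
k=5 load: inc=0.111111, refl=0.111111·-1.000000=-0.1111; V=0.000000+0.111111+-0.111111=0.0000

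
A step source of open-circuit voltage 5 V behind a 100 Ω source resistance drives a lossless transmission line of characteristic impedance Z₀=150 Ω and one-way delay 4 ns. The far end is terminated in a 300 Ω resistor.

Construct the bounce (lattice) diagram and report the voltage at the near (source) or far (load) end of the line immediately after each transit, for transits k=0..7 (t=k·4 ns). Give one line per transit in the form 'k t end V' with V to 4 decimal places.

Γ_L=0.333333, Γ_S=-0.200000; launch V₁=5·150/250=3.000000
k=0 src: V=3.0000
k=1 load: inc=3.000000, refl=3.000000·0.333333=1.0000; V=0.000000+3.000000+1.000000=4.0000
k=2 src: inc=1.000000, refl=1.000000·-0.200000=-0.2000; V=3.000000+1.000000+-0.200000=3.8000
k=3 load: inc=-0.200000, refl=-0.200000·0.333333=-0.0667; V=4.000000+-0.200000+-0.066667=3.7333
k=4 src: inc=-0.066667, refl=-0.066667·-0.200000=0.0133; V=3.800000+-0.066667+0.013333=3.7467
k=5 load: inc=0.013333, refl=0.013333·0.333333=0.0044; V=3.733333+0.013333+0.004444=3.7511
k=6 src: inc=0.004444, refl=0.004444·-0.200000=-0.0009; V=3.746667+0.004444+-0.000889=3.7502
k=7 load: inc=-0.000889, refl=-0.000889·0.333333=-0.0003; V=3.751111+-0.000889+-0.000296=3.7499

0 0 source 3.0000
1 4 load 4.0000
2 8 source 3.8000
3 12 load 3.7333
4 16 source 3.7467
5 20 load 3.7511
6 24 source 3.7502
7 28 load 3.7499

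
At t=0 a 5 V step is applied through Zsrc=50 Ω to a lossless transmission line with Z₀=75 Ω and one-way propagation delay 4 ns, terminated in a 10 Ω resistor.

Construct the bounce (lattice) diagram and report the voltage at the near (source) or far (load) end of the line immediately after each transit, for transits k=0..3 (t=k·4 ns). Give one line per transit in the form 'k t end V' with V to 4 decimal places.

Γ_L=-0.764706, Γ_S=-0.200000; launch V₁=5·75/125=3.000000
k=0 src: V=3.0000
k=1 load: inc=3.000000, refl=3.000000·-0.764706=-2.2941; V=0.000000+3.000000+-2.294118=0.7059
k=2 src: inc=-2.294118, refl=-2.294118·-0.200000=0.4588; V=3.000000+-2.294118+0.458824=1.1647
k=3 load: inc=0.458824, refl=0.458824·-0.764706=-0.3509; V=0.705882+0.458824+-0.350865=0.8138

0 0 source 3.0000
1 4 load 0.7059
2 8 source 1.1647
3 12 load 0.8138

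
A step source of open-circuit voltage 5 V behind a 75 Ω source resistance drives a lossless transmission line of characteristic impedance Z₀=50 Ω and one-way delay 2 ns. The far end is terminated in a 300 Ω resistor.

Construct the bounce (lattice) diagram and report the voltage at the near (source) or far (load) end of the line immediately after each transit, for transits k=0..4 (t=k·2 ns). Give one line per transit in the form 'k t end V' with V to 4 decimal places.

0 0 source 2.0000
1 2 load 3.4286
2 4 source 3.7143
3 6 load 3.9184
4 8 source 3.9592

Γ_L=0.714286, Γ_S=0.200000; launch V₁=5·50/125=2.000000
k=0 src: V=2.0000
k=1 load: inc=2.000000, refl=2.000000·0.714286=1.4286; V=0.000000+2.000000+1.428571=3.4286
k=2 src: inc=1.428571, refl=1.428571·0.200000=0.2857; V=2.000000+1.428571+0.285714=3.7143
k=3 load: inc=0.285714, refl=0.285714·0.714286=0.2041; V=3.428571+0.285714+0.204082=3.9184
k=4 src: inc=0.204082, refl=0.204082·0.200000=0.0408; V=3.714286+0.204082+0.040816=3.9592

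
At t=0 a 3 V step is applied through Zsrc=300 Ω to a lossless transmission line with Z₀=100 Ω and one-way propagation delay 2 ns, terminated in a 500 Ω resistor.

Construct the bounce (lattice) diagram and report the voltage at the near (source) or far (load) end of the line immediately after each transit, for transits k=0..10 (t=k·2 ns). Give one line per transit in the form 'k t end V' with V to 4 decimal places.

0 0 source 0.7500
1 2 load 1.2500
2 4 source 1.5000
3 6 load 1.6667
4 8 source 1.7500
5 10 load 1.8056
6 12 source 1.8333
7 14 load 1.8519
8 16 source 1.8611
9 18 load 1.8673
10 20 source 1.8704

Γ_L=0.666667, Γ_S=0.500000; launch V₁=3·100/400=0.750000
k=0 src: V=0.7500
k=1 load: inc=0.750000, refl=0.750000·0.666667=0.5000; V=0.000000+0.750000+0.500000=1.2500
k=2 src: inc=0.500000, refl=0.500000·0.500000=0.2500; V=0.750000+0.500000+0.250000=1.5000
k=3 load: inc=0.250000, refl=0.250000·0.666667=0.1667; V=1.250000+0.250000+0.166667=1.6667
k=4 src: inc=0.166667, refl=0.166667·0.500000=0.0833; V=1.500000+0.166667+0.083333=1.7500
k=5 load: inc=0.083333, refl=0.083333·0.666667=0.0556; V=1.666667+0.083333+0.055556=1.8056
k=6 src: inc=0.055556, refl=0.055556·0.500000=0.0278; V=1.750000+0.055556+0.027778=1.8333
k=7 load: inc=0.027778, refl=0.027778·0.666667=0.0185; V=1.805556+0.027778+0.018519=1.8519
k=8 src: inc=0.018519, refl=0.018519·0.500000=0.0093; V=1.833333+0.018519+0.009259=1.8611
k=9 load: inc=0.009259, refl=0.009259·0.666667=0.0062; V=1.851852+0.009259+0.006173=1.8673
k=10 src: inc=0.006173, refl=0.006173·0.500000=0.0031; V=1.861111+0.006173+0.003086=1.8704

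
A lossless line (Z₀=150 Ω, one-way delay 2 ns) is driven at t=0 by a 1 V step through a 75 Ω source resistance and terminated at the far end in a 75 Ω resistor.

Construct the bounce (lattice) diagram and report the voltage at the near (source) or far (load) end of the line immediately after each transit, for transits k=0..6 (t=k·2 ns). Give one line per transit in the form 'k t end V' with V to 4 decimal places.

0 0 source 0.6667
1 2 load 0.4444
2 4 source 0.5185
3 6 load 0.4938
4 8 source 0.5021
5 10 load 0.4993
6 12 source 0.5002

Γ_L=-0.333333, Γ_S=-0.333333; launch V₁=1·150/225=0.666667
k=0 src: V=0.6667
k=1 load: inc=0.666667, refl=0.666667·-0.333333=-0.2222; V=0.000000+0.666667+-0.222222=0.4444
k=2 src: inc=-0.222222, refl=-0.222222·-0.333333=0.0741; V=0.666667+-0.222222+0.074074=0.5185
k=3 load: inc=0.074074, refl=0.074074·-0.333333=-0.0247; V=0.444444+0.074074+-0.024691=0.4938
k=4 src: inc=-0.024691, refl=-0.024691·-0.333333=0.0082; V=0.518519+-0.024691+0.008230=0.5021
k=5 load: inc=0.008230, refl=0.008230·-0.333333=-0.0027; V=0.493827+0.008230+-0.002743=0.4993
k=6 src: inc=-0.002743, refl=-0.002743·-0.333333=0.0009; V=0.502058+-0.002743+0.000914=0.5002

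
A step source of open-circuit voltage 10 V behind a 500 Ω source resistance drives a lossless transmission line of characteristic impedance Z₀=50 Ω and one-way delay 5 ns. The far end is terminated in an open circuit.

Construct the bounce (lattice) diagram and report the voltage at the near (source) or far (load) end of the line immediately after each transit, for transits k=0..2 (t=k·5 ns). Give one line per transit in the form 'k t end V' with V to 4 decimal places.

0 0 source 0.9091
1 5 load 1.8182
2 10 source 2.5620

Γ_L=1.000000, Γ_S=0.818182; launch V₁=10·50/550=0.909091
k=0 src: V=0.9091
k=1 load: inc=0.909091, refl=0.909091·1.000000=0.9091; V=0.000000+0.909091+0.909091=1.8182
k=2 src: inc=0.909091, refl=0.909091·0.818182=0.7438; V=0.909091+0.909091+0.743802=2.5620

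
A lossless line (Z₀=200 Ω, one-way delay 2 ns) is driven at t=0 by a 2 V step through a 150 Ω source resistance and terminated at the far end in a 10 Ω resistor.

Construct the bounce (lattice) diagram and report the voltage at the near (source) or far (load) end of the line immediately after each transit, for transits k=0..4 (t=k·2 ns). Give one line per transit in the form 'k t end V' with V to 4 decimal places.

0 0 source 1.1429
1 2 load 0.1088
2 4 source 0.2566
3 6 load 0.1229
4 8 source 0.1420

Γ_L=-0.904762, Γ_S=-0.142857; launch V₁=2·200/350=1.142857
k=0 src: V=1.1429
k=1 load: inc=1.142857, refl=1.142857·-0.904762=-1.0340; V=0.000000+1.142857+-1.034014=0.1088
k=2 src: inc=-1.034014, refl=-1.034014·-0.142857=0.1477; V=1.142857+-1.034014+0.147716=0.2566
k=3 load: inc=0.147716, refl=0.147716·-0.904762=-0.1336; V=0.108844+0.147716+-0.133648=0.1229
k=4 src: inc=-0.133648, refl=-0.133648·-0.142857=0.0191; V=0.256560+-0.133648+0.019093=0.1420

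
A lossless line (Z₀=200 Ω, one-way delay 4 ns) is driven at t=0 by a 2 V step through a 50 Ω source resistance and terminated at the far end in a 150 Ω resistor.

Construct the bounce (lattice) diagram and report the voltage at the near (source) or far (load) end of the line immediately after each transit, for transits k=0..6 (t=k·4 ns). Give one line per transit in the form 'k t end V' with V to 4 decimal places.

Γ_L=-0.142857, Γ_S=-0.600000; launch V₁=2·200/250=1.600000
k=0 src: V=1.6000
k=1 load: inc=1.600000, refl=1.600000·-0.142857=-0.2286; V=0.000000+1.600000+-0.228571=1.3714
k=2 src: inc=-0.228571, refl=-0.228571·-0.600000=0.1371; V=1.600000+-0.228571+0.137143=1.5086
k=3 load: inc=0.137143, refl=0.137143·-0.142857=-0.0196; V=1.371429+0.137143+-0.019592=1.4890
k=4 src: inc=-0.019592, refl=-0.019592·-0.600000=0.0118; V=1.508571+-0.019592+0.011755=1.5007
k=5 load: inc=0.011755, refl=0.011755·-0.142857=-0.0017; V=1.488980+0.011755+-0.001679=1.4991
k=6 src: inc=-0.001679, refl=-0.001679·-0.600000=0.0010; V=1.500735+-0.001679+0.001008=1.5001

0 0 source 1.6000
1 4 load 1.3714
2 8 source 1.5086
3 12 load 1.4890
4 16 source 1.5007
5 20 load 1.4991
6 24 source 1.5001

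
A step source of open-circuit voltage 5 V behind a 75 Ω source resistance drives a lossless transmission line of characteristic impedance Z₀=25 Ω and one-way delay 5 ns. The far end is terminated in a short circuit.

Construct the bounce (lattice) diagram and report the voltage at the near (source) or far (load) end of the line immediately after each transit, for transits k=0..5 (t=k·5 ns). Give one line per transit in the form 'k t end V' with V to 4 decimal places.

Γ_L=-1.000000, Γ_S=0.500000; launch V₁=5·25/100=1.250000
k=0 src: V=1.2500
k=1 load: inc=1.250000, refl=1.250000·-1.000000=-1.2500; V=0.000000+1.250000+-1.250000=0.0000
k=2 src: inc=-1.250000, refl=-1.250000·0.500000=-0.6250; V=1.250000+-1.250000+-0.625000=-0.6250
k=3 load: inc=-0.625000, refl=-0.625000·-1.000000=0.6250; V=0.000000+-0.625000+0.625000=0.0000
k=4 src: inc=0.625000, refl=0.625000·0.500000=0.3125; V=-0.625000+0.625000+0.312500=0.3125
k=5 load: inc=0.312500, refl=0.312500·-1.000000=-0.3125; V=0.000000+0.312500+-0.312500=0.0000

0 0 source 1.2500
1 5 load 0.0000
2 10 source -0.6250
3 15 load 0.0000
4 20 source 0.3125
5 25 load 0.0000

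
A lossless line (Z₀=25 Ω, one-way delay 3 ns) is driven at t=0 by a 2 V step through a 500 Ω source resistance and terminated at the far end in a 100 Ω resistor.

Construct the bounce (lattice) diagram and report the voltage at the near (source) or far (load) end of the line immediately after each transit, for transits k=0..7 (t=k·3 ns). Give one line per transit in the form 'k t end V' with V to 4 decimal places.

Γ_L=0.600000, Γ_S=0.904762; launch V₁=2·25/525=0.095238
k=0 src: V=0.0952
k=1 load: inc=0.095238, refl=0.095238·0.600000=0.0571; V=0.000000+0.095238+0.057143=0.1524
k=2 src: inc=0.057143, refl=0.057143·0.904762=0.0517; V=0.095238+0.057143+0.051701=0.2041
k=3 load: inc=0.051701, refl=0.051701·0.600000=0.0310; V=0.152381+0.051701+0.031020=0.2351
k=4 src: inc=0.031020, refl=0.031020·0.904762=0.0281; V=0.204082+0.031020+0.028066=0.2632
k=5 load: inc=0.028066, refl=0.028066·0.600000=0.0168; V=0.235102+0.028066+0.016840=0.2800
k=6 src: inc=0.016840, refl=0.016840·0.904762=0.0152; V=0.263168+0.016840+0.015236=0.2952
k=7 load: inc=0.015236, refl=0.015236·0.600000=0.0091; V=0.280008+0.015236+0.009142=0.3044

0 0 source 0.0952
1 3 load 0.1524
2 6 source 0.2041
3 9 load 0.2351
4 12 source 0.2632
5 15 load 0.2800
6 18 source 0.2952
7 21 load 0.3044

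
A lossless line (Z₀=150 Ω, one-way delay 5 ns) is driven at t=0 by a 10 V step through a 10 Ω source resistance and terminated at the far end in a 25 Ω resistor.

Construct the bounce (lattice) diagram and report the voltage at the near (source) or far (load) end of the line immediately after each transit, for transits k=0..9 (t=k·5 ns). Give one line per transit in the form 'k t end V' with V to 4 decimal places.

Γ_L=-0.714286, Γ_S=-0.875000; launch V₁=10·150/160=9.375000
k=0 src: V=9.3750
k=1 load: inc=9.375000, refl=9.375000·-0.714286=-6.6964; V=0.000000+9.375000+-6.696429=2.6786
k=2 src: inc=-6.696429, refl=-6.696429·-0.875000=5.8594; V=9.375000+-6.696429+5.859375=8.5379
k=3 load: inc=5.859375, refl=5.859375·-0.714286=-4.1853; V=2.678571+5.859375+-4.185268=4.3527
k=4 src: inc=-4.185268, refl=-4.185268·-0.875000=3.6621; V=8.537946+-4.185268+3.662109=8.0148
k=5 load: inc=3.662109, refl=3.662109·-0.714286=-2.6158; V=4.352679+3.662109+-2.615792=5.3990
k=6 src: inc=-2.615792, refl=-2.615792·-0.875000=2.2888; V=8.014788+-2.615792+2.288818=7.6878
k=7 load: inc=2.288818, refl=2.288818·-0.714286=-1.6349; V=5.398996+2.288818+-1.634870=6.0529
k=8 src: inc=-1.634870, refl=-1.634870·-0.875000=1.4305; V=7.687814+-1.634870+1.430511=7.4835
k=9 load: inc=1.430511, refl=1.430511·-0.714286=-1.0218; V=6.052944+1.430511+-1.021794=6.4617

0 0 source 9.3750
1 5 load 2.6786
2 10 source 8.5379
3 15 load 4.3527
4 20 source 8.0148
5 25 load 5.3990
6 30 source 7.6878
7 35 load 6.0529
8 40 source 7.4835
9 45 load 6.4617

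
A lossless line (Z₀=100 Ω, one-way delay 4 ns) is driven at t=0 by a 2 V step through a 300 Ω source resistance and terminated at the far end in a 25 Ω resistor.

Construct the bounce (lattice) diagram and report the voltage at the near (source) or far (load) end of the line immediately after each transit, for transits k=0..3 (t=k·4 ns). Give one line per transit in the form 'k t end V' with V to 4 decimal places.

0 0 source 0.5000
1 4 load 0.2000
2 8 source 0.0500
3 12 load 0.1400

Γ_L=-0.600000, Γ_S=0.500000; launch V₁=2·100/400=0.500000
k=0 src: V=0.5000
k=1 load: inc=0.500000, refl=0.500000·-0.600000=-0.3000; V=0.000000+0.500000+-0.300000=0.2000
k=2 src: inc=-0.300000, refl=-0.300000·0.500000=-0.1500; V=0.500000+-0.300000+-0.150000=0.0500
k=3 load: inc=-0.150000, refl=-0.150000·-0.600000=0.0900; V=0.200000+-0.150000+0.090000=0.1400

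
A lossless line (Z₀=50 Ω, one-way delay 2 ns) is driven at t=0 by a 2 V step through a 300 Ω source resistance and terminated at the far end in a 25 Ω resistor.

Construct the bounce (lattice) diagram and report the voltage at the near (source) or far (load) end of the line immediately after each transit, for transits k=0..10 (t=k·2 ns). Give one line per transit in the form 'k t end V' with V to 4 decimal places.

Γ_L=-0.333333, Γ_S=0.714286; launch V₁=2·50/350=0.285714
k=0 src: V=0.2857
k=1 load: inc=0.285714, refl=0.285714·-0.333333=-0.0952; V=0.000000+0.285714+-0.095238=0.1905
k=2 src: inc=-0.095238, refl=-0.095238·0.714286=-0.0680; V=0.285714+-0.095238+-0.068027=0.1224
k=3 load: inc=-0.068027, refl=-0.068027·-0.333333=0.0227; V=0.190476+-0.068027+0.022676=0.1451
k=4 src: inc=0.022676, refl=0.022676·0.714286=0.0162; V=0.122449+0.022676+0.016197=0.1613
k=5 load: inc=0.016197, refl=0.016197·-0.333333=-0.0054; V=0.145125+0.016197+-0.005399=0.1559
k=6 src: inc=-0.005399, refl=-0.005399·0.714286=-0.0039; V=0.161322+-0.005399+-0.003856=0.1521
k=7 load: inc=-0.003856, refl=-0.003856·-0.333333=0.0013; V=0.155923+-0.003856+0.001285=0.1534
k=8 src: inc=0.001285, refl=0.001285·0.714286=0.0009; V=0.152066+0.001285+0.000918=0.1543
k=9 load: inc=0.000918, refl=0.000918·-0.333333=-0.0003; V=0.153352+0.000918+-0.000306=0.1540
k=10 src: inc=-0.000306, refl=-0.000306·0.714286=-0.0002; V=0.154270+-0.000306+-0.000219=0.1537

0 0 source 0.2857
1 2 load 0.1905
2 4 source 0.1224
3 6 load 0.1451
4 8 source 0.1613
5 10 load 0.1559
6 12 source 0.1521
7 14 load 0.1534
8 16 source 0.1543
9 18 load 0.1540
10 20 source 0.1537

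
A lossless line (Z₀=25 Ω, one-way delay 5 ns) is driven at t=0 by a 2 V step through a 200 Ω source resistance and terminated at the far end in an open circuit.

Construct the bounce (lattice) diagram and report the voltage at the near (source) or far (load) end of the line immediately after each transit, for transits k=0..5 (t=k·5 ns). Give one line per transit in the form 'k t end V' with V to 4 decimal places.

0 0 source 0.2222
1 5 load 0.4444
2 10 source 0.6173
3 15 load 0.7901
4 20 source 0.9246
5 25 load 1.0590

Γ_L=1.000000, Γ_S=0.777778; launch V₁=2·25/225=0.222222
k=0 src: V=0.2222
k=1 load: inc=0.222222, refl=0.222222·1.000000=0.2222; V=0.000000+0.222222+0.222222=0.4444
k=2 src: inc=0.222222, refl=0.222222·0.777778=0.1728; V=0.222222+0.222222+0.172840=0.6173
k=3 load: inc=0.172840, refl=0.172840·1.000000=0.1728; V=0.444444+0.172840+0.172840=0.7901
k=4 src: inc=0.172840, refl=0.172840·0.777778=0.1344; V=0.617284+0.172840+0.134431=0.9246
k=5 load: inc=0.134431, refl=0.134431·1.000000=0.1344; V=0.790123+0.134431+0.134431=1.0590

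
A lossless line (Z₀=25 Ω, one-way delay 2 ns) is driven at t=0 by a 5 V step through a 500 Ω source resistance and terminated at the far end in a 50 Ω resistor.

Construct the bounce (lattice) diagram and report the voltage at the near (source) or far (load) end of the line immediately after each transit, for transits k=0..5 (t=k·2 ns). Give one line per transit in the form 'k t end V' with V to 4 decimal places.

0 0 source 0.2381
1 2 load 0.3175
2 4 source 0.3893
3 6 load 0.4132
4 8 source 0.4349
5 10 load 0.4421

Γ_L=0.333333, Γ_S=0.904762; launch V₁=5·25/525=0.238095
k=0 src: V=0.2381
k=1 load: inc=0.238095, refl=0.238095·0.333333=0.0794; V=0.000000+0.238095+0.079365=0.3175
k=2 src: inc=0.079365, refl=0.079365·0.904762=0.0718; V=0.238095+0.079365+0.071807=0.3893
k=3 load: inc=0.071807, refl=0.071807·0.333333=0.0239; V=0.317460+0.071807+0.023936=0.4132
k=4 src: inc=0.023936, refl=0.023936·0.904762=0.0217; V=0.389267+0.023936+0.021656=0.4349
k=5 load: inc=0.021656, refl=0.021656·0.333333=0.0072; V=0.413202+0.021656+0.007219=0.4421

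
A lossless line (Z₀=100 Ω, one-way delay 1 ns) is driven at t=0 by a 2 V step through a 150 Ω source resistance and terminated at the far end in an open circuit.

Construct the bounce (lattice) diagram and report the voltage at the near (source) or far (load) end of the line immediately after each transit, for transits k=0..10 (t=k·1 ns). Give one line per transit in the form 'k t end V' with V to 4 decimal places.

Γ_L=1.000000, Γ_S=0.200000; launch V₁=2·100/250=0.800000
k=0 src: V=0.8000
k=1 load: inc=0.800000, refl=0.800000·1.000000=0.8000; V=0.000000+0.800000+0.800000=1.6000
k=2 src: inc=0.800000, refl=0.800000·0.200000=0.1600; V=0.800000+0.800000+0.160000=1.7600
k=3 load: inc=0.160000, refl=0.160000·1.000000=0.1600; V=1.600000+0.160000+0.160000=1.9200
k=4 src: inc=0.160000, refl=0.160000·0.200000=0.0320; V=1.760000+0.160000+0.032000=1.9520
k=5 load: inc=0.032000, refl=0.032000·1.000000=0.0320; V=1.920000+0.032000+0.032000=1.9840
k=6 src: inc=0.032000, refl=0.032000·0.200000=0.0064; V=1.952000+0.032000+0.006400=1.9904
k=7 load: inc=0.006400, refl=0.006400·1.000000=0.0064; V=1.984000+0.006400+0.006400=1.9968
k=8 src: inc=0.006400, refl=0.006400·0.200000=0.0013; V=1.990400+0.006400+0.001280=1.9981
k=9 load: inc=0.001280, refl=0.001280·1.000000=0.0013; V=1.996800+0.001280+0.001280=1.9994
k=10 src: inc=0.001280, refl=0.001280·0.200000=0.0003; V=1.998080+0.001280+0.000256=1.9996

0 0 source 0.8000
1 1 load 1.6000
2 2 source 1.7600
3 3 load 1.9200
4 4 source 1.9520
5 5 load 1.9840
6 6 source 1.9904
7 7 load 1.9968
8 8 source 1.9981
9 9 load 1.9994
10 10 source 1.9996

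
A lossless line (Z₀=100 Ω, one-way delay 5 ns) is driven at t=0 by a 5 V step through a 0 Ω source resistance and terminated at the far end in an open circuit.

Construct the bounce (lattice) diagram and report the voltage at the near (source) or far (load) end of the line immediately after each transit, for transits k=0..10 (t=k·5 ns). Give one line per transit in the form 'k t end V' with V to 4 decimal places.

Γ_L=1.000000, Γ_S=-1.000000; launch V₁=5·100/100=5.000000
k=0 src: V=5.0000
k=1 load: inc=5.000000, refl=5.000000·1.000000=5.0000; V=0.000000+5.000000+5.000000=10.0000
k=2 src: inc=5.000000, refl=5.000000·-1.000000=-5.0000; V=5.000000+5.000000+-5.000000=5.0000
k=3 load: inc=-5.000000, refl=-5.000000·1.000000=-5.0000; V=10.000000+-5.000000+-5.000000=0.0000
k=4 src: inc=-5.000000, refl=-5.000000·-1.000000=5.0000; V=5.000000+-5.000000+5.000000=5.0000
k=5 load: inc=5.000000, refl=5.000000·1.000000=5.0000; V=0.000000+5.000000+5.000000=10.0000
k=6 src: inc=5.000000, refl=5.000000·-1.000000=-5.0000; V=5.000000+5.000000+-5.000000=5.0000
k=7 load: inc=-5.000000, refl=-5.000000·1.000000=-5.0000; V=10.000000+-5.000000+-5.000000=0.0000
k=8 src: inc=-5.000000, refl=-5.000000·-1.000000=5.0000; V=5.000000+-5.000000+5.000000=5.0000
k=9 load: inc=5.000000, refl=5.000000·1.000000=5.0000; V=0.000000+5.000000+5.000000=10.0000
k=10 src: inc=5.000000, refl=5.000000·-1.000000=-5.0000; V=5.000000+5.000000+-5.000000=5.0000

0 0 source 5.0000
1 5 load 10.0000
2 10 source 5.0000
3 15 load 0.0000
4 20 source 5.0000
5 25 load 10.0000
6 30 source 5.0000
7 35 load 0.0000
8 40 source 5.0000
9 45 load 10.0000
10 50 source 5.0000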